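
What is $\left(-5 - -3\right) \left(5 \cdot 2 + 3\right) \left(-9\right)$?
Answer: $234$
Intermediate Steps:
$\left(-5 - -3\right) \left(5 \cdot 2 + 3\right) \left(-9\right) = \left(-5 + 3\right) \left(10 + 3\right) \left(-9\right) = \left(-2\right) 13 \left(-9\right) = \left(-26\right) \left(-9\right) = 234$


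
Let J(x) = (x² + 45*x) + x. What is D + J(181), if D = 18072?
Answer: 59159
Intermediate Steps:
J(x) = x² + 46*x
D + J(181) = 18072 + 181*(46 + 181) = 18072 + 181*227 = 18072 + 41087 = 59159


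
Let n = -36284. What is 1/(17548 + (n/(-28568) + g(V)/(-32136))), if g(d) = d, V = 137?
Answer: 114757656/2013912611089 ≈ 5.6982e-5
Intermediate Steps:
1/(17548 + (n/(-28568) + g(V)/(-32136))) = 1/(17548 + (-36284/(-28568) + 137/(-32136))) = 1/(17548 + (-36284*(-1/28568) + 137*(-1/32136))) = 1/(17548 + (9071/7142 - 137/32136)) = 1/(17548 + 145263601/114757656) = 1/(2013912611089/114757656) = 114757656/2013912611089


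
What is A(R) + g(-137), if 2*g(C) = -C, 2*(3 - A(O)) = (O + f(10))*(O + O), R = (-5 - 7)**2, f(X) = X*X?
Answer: -70129/2 ≈ -35065.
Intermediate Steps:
f(X) = X**2
R = 144 (R = (-12)**2 = 144)
A(O) = 3 - O*(100 + O) (A(O) = 3 - (O + 10**2)*(O + O)/2 = 3 - (O + 100)*2*O/2 = 3 - (100 + O)*2*O/2 = 3 - O*(100 + O))
g(C) = -C/2 (g(C) = (-C)/2 = -C/2)
A(R) + g(-137) = (3 - 1*144**2 - 100*144) - 1/2*(-137) = (3 - 1*20736 - 14400) + 137/2 = (3 - 20736 - 14400) + 137/2 = -35133 + 137/2 = -70129/2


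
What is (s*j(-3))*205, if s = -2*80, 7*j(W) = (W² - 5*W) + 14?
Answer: -1246400/7 ≈ -1.7806e+5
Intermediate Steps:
j(W) = 2 - 5*W/7 + W²/7 (j(W) = ((W² - 5*W) + 14)/7 = (14 + W² - 5*W)/7 = 2 - 5*W/7 + W²/7)
s = -160
(s*j(-3))*205 = -160*(2 - 5/7*(-3) + (⅐)*(-3)²)*205 = -160*(2 + 15/7 + (⅐)*9)*205 = -160*(2 + 15/7 + 9/7)*205 = -160*38/7*205 = -6080/7*205 = -1246400/7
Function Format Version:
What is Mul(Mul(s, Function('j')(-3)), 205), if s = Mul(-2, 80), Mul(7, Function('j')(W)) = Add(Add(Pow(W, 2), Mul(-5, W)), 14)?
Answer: Rational(-1246400, 7) ≈ -1.7806e+5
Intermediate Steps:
Function('j')(W) = Add(2, Mul(Rational(-5, 7), W), Mul(Rational(1, 7), Pow(W, 2))) (Function('j')(W) = Mul(Rational(1, 7), Add(Add(Pow(W, 2), Mul(-5, W)), 14)) = Mul(Rational(1, 7), Add(14, Pow(W, 2), Mul(-5, W))) = Add(2, Mul(Rational(-5, 7), W), Mul(Rational(1, 7), Pow(W, 2))))
s = -160
Mul(Mul(s, Function('j')(-3)), 205) = Mul(Mul(-160, Add(2, Mul(Rational(-5, 7), -3), Mul(Rational(1, 7), Pow(-3, 2)))), 205) = Mul(Mul(-160, Add(2, Rational(15, 7), Mul(Rational(1, 7), 9))), 205) = Mul(Mul(-160, Add(2, Rational(15, 7), Rational(9, 7))), 205) = Mul(Mul(-160, Rational(38, 7)), 205) = Mul(Rational(-6080, 7), 205) = Rational(-1246400, 7)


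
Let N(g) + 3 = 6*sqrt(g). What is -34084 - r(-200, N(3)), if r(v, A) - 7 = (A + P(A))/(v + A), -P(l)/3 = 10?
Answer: -1401180782/41101 + 1020*sqrt(3)/41101 ≈ -34091.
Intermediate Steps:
N(g) = -3 + 6*sqrt(g)
P(l) = -30 (P(l) = -3*10 = -30)
r(v, A) = 7 + (-30 + A)/(A + v) (r(v, A) = 7 + (A - 30)/(v + A) = 7 + (-30 + A)/(A + v))
-34084 - r(-200, N(3)) = -34084 - (-30 + 7*(-200) + 8*(-3 + 6*sqrt(3)))/((-3 + 6*sqrt(3)) - 200) = -34084 - (-30 - 1400 + (-24 + 48*sqrt(3)))/(-203 + 6*sqrt(3)) = -34084 - (-1454 + 48*sqrt(3))/(-203 + 6*sqrt(3))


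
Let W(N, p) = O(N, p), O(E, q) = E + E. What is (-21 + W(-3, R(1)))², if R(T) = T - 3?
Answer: 729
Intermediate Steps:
R(T) = -3 + T
O(E, q) = 2*E
W(N, p) = 2*N
(-21 + W(-3, R(1)))² = (-21 + 2*(-3))² = (-21 - 6)² = (-27)² = 729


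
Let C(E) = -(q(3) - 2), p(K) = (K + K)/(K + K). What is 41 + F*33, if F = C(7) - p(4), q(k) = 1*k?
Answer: -25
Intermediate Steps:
q(k) = k
p(K) = 1 (p(K) = (2*K)/((2*K)) = (2*K)*(1/(2*K)) = 1)
C(E) = -1 (C(E) = -(3 - 2) = -1*1 = -1)
F = -2 (F = -1 - 1*1 = -1 - 1 = -2)
41 + F*33 = 41 - 2*33 = 41 - 66 = -25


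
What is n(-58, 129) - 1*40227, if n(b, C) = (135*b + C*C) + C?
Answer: -31287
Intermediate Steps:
n(b, C) = C + C**2 + 135*b (n(b, C) = (135*b + C**2) + C = (C**2 + 135*b) + C = C + C**2 + 135*b)
n(-58, 129) - 1*40227 = (129 + 129**2 + 135*(-58)) - 1*40227 = (129 + 16641 - 7830) - 40227 = 8940 - 40227 = -31287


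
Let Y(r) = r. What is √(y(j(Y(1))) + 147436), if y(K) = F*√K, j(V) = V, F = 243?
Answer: 17*√511 ≈ 384.29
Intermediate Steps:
y(K) = 243*√K
√(y(j(Y(1))) + 147436) = √(243*√1 + 147436) = √(243*1 + 147436) = √(243 + 147436) = √147679 = 17*√511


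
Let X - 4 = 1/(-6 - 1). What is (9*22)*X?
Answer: 5346/7 ≈ 763.71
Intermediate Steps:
X = 27/7 (X = 4 + 1/(-6 - 1) = 4 + 1/(-7) = 4 - ⅐ = 27/7 ≈ 3.8571)
(9*22)*X = (9*22)*(27/7) = 198*(27/7) = 5346/7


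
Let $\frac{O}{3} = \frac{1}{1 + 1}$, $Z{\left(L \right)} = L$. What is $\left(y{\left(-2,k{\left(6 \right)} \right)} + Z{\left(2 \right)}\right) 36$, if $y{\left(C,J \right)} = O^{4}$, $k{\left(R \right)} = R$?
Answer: $\frac{1017}{4} \approx 254.25$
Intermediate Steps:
$O = \frac{3}{2}$ ($O = \frac{3}{1 + 1} = \frac{3}{2} \approx 1.5$)
$y{\left(C,J \right)} = \frac{81}{16}$ ($y{\left(C,J \right)} = \left(\frac{3}{2}\right)^{4} = \frac{81}{16}$)
$\left(y{\left(-2,k{\left(6 \right)} \right)} + Z{\left(2 \right)}\right) 36 = \left(\frac{81}{16} + 2\right) 36 = \frac{113}{16} \cdot 36 = \frac{1017}{4}$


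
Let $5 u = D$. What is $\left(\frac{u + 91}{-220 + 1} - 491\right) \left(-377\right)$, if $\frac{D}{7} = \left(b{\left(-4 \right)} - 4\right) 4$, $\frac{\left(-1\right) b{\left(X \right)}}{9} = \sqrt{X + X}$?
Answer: $\frac{202821476}{1095} - \frac{63336 i \sqrt{2}}{365} \approx 1.8523 \cdot 10^{5} - 245.4 i$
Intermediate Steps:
$b{\left(X \right)} = - 9 \sqrt{2} \sqrt{X}$ ($b{\left(X \right)} = - 9 \sqrt{X + X} = - 9 \sqrt{2 X} = - 9 \sqrt{2} \sqrt{X}$)
$D = -112 - 504 i \sqrt{2}$ ($D = 7 \left(- 9 \sqrt{2} \sqrt{-4} - 4\right) 4 = 7 \left(- 9 \sqrt{2} \cdot 2 i - 4\right) 4 = 7 \left(- 18 i \sqrt{2} - 4\right) 4 = 7 \left(-4 - 18 i \sqrt{2}\right) 4 = 7 \left(-16 - 72 i \sqrt{2}\right) = -112 - 504 i \sqrt{2} \approx -112.0 - 712.76 i$)
$u = - \frac{112}{5} - \frac{504 i \sqrt{2}}{5}$ ($u = \frac{-112 - 504 i \sqrt{2}}{5} = - \frac{112}{5} - \frac{504 i \sqrt{2}}{5} \approx -22.4 - 142.55 i$)
$\left(\frac{u + 91}{-220 + 1} - 491\right) \left(-377\right) = \left(\frac{\left(- \frac{112}{5} - \frac{504 i \sqrt{2}}{5}\right) + 91}{-220 + 1} - 491\right) \left(-377\right) = \left(\frac{\frac{343}{5} - \frac{504 i \sqrt{2}}{5}}{-219} - 491\right) \left(-377\right) = \left(\left(\frac{343}{5} - \frac{504 i \sqrt{2}}{5}\right) \left(- \frac{1}{219}\right) - 491\right) \left(-377\right) = \left(\left(- \frac{343}{1095} + \frac{168 i \sqrt{2}}{365}\right) - 491\right) \left(-377\right) = \left(- \frac{537988}{1095} + \frac{168 i \sqrt{2}}{365}\right) \left(-377\right) = \frac{202821476}{1095} - \frac{63336 i \sqrt{2}}{365}$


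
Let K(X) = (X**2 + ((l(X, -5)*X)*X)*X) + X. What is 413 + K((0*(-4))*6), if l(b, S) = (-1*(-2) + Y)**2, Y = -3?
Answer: 413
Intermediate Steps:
l(b, S) = 1 (l(b, S) = (-1*(-2) - 3)**2 = (2 - 3)**2 = (-1)**2 = 1)
K(X) = X + X**2 + X**3 (K(X) = (X**2 + ((1*X)*X)*X) + X = (X**2 + (X*X)*X) + X = (X**2 + X**2*X) + X = (X**2 + X**3) + X = X + X**2 + X**3)
413 + K((0*(-4))*6) = 413 + ((0*(-4))*6)*(1 + (0*(-4))*6 + ((0*(-4))*6)**2) = 413 + (0*6)*(1 + 0*6 + (0*6)**2) = 413 + 0*(1 + 0 + 0**2) = 413 + 0*(1 + 0 + 0) = 413 + 0*1 = 413 + 0 = 413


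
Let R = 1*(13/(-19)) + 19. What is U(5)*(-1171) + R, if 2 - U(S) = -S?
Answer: -155395/19 ≈ -8178.7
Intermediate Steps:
U(S) = 2 + S (U(S) = 2 - (-1)*S = 2 + S)
R = 348/19 (R = 1*(13*(-1/19)) + 19 = 1*(-13/19) + 19 = -13/19 + 19 = 348/19 ≈ 18.316)
U(5)*(-1171) + R = (2 + 5)*(-1171) + 348/19 = 7*(-1171) + 348/19 = -8197 + 348/19 = -155395/19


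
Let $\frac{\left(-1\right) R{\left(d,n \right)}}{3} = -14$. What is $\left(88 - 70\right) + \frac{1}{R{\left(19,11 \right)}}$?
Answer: $\frac{757}{42} \approx 18.024$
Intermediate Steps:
$R{\left(d,n \right)} = 42$ ($R{\left(d,n \right)} = \left(-3\right) \left(-14\right) = 42$)
$\left(88 - 70\right) + \frac{1}{R{\left(19,11 \right)}} = \left(88 - 70\right) + \frac{1}{42} = 18 + \frac{1}{42} = \frac{757}{42}$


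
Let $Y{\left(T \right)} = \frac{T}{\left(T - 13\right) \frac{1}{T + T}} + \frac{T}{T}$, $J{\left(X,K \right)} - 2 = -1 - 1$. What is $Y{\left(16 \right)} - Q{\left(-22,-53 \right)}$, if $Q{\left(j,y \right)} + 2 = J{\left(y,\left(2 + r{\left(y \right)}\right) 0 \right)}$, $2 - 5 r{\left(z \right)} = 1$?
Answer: $\frac{521}{3} \approx 173.67$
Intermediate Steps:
$r{\left(z \right)} = \frac{1}{5}$ ($r{\left(z \right)} = \frac{2}{5} - \frac{1}{5} = \frac{1}{5}$)
$J{\left(X,K \right)} = 0$ ($J{\left(X,K \right)} = 2 - 2 = 0$)
$Q{\left(j,y \right)} = -2$ ($Q{\left(j,y \right)} = -2 + 0 = -2$)
$Y{\left(T \right)} = 1 + \frac{2 T^{2}}{-13 + T}$ ($Y{\left(T \right)} = \frac{T}{\left(-13 + T\right) \frac{1}{2 T}} + 1 = \frac{T}{\frac{1}{2} \frac{1}{T} \left(-13 + T\right)} + 1 = T \frac{2 T}{-13 + T} + 1 = \frac{2 T^{2}}{-13 + T} + 1 = 1 + \frac{2 T^{2}}{-13 + T}$)
$Y{\left(16 \right)} - Q{\left(-22,-53 \right)} = \frac{-13 + 16 + 2 \cdot 16^{2}}{-13 + 16} - -2 = \frac{-13 + 16 + 2 \cdot 256}{3} + 2 = \frac{-13 + 16 + 512}{3} + 2 = \frac{1}{3} \cdot 515 + 2 = \frac{515}{3} + 2 = \frac{521}{3}$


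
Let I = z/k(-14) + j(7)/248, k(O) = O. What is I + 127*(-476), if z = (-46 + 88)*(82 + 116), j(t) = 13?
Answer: -15139395/248 ≈ -61046.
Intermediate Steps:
z = 8316 (z = 42*198 = 8316)
I = -147299/248 (I = 8316/(-14) + 13/248 = 8316*(-1/14) + 13*(1/248) = -594 + 13/248 = -147299/248 ≈ -593.95)
I + 127*(-476) = -147299/248 + 127*(-476) = -147299/248 - 60452 = -15139395/248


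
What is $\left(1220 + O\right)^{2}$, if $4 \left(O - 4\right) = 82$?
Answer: $\frac{6195121}{4} \approx 1.5488 \cdot 10^{6}$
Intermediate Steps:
$O = \frac{49}{2}$ ($O = 4 + \frac{1}{4} \cdot 82 = 4 + \frac{41}{2} = \frac{49}{2} \approx 24.5$)
$\left(1220 + O\right)^{2} = \left(1220 + \frac{49}{2}\right)^{2} = \left(\frac{2489}{2}\right)^{2} = \frac{6195121}{4}$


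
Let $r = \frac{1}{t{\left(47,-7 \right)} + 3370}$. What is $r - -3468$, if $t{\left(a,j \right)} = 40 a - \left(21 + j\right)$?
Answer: $\frac{18158449}{5236} \approx 3468.0$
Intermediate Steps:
$t{\left(a,j \right)} = -21 - j + 40 a$
$r = \frac{1}{5236}$ ($r = \frac{1}{\left(-21 - -7 + 40 \cdot 47\right) + 3370} = \frac{1}{\left(-21 + 7 + 1880\right) + 3370} = \frac{1}{1866 + 3370} = \frac{1}{5236} \approx 0.00019099$)
$r - -3468 = \frac{1}{5236} - -3468 = \frac{1}{5236} + 3468 = \frac{18158449}{5236}$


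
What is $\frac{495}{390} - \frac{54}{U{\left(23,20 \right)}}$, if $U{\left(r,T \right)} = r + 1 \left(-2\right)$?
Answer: $- \frac{237}{182} \approx -1.3022$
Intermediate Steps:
$U{\left(r,T \right)} = -2 + r$ ($U{\left(r,T \right)} = r - 2 = -2 + r$)
$\frac{495}{390} - \frac{54}{U{\left(23,20 \right)}} = \frac{495}{390} - \frac{54}{-2 + 23} = 495 \cdot \frac{1}{390} - \frac{54}{21} = \frac{33}{26} - \frac{18}{7} = - \frac{237}{182}$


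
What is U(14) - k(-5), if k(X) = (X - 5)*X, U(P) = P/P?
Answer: -49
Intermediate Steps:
U(P) = 1
k(X) = X*(-5 + X) (k(X) = (-5 + X)*X = X*(-5 + X))
U(14) - k(-5) = 1 - (-5)*(-5 - 5) = 1 - (-5)*(-10) = 1 - 1*50 = 1 - 50 = -49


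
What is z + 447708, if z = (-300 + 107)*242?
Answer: 401002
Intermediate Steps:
z = -46706 (z = -193*242 = -46706)
z + 447708 = -46706 + 447708 = 401002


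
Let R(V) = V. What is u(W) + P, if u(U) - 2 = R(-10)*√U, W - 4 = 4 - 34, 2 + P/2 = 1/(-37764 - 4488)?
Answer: -42253/21126 - 10*I*√26 ≈ -2.0 - 50.99*I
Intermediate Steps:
P = -84505/21126 (P = -4 + 2/(-37764 - 4488) = -4 + 2/(-42252) = -4 + 2*(-1/42252) = -4 - 1/21126 = -84505/21126 ≈ -4.0000)
W = -26 (W = 4 + (4 - 34) = 4 - 30 = -26)
u(U) = 2 - 10*√U
u(W) + P = (2 - 10*I*√26) - 84505/21126 = -42253/21126 - 10*I*√26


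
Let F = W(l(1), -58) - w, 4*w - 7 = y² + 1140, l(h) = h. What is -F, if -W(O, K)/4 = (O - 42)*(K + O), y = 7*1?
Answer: 9647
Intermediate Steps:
y = 7
W(O, K) = -4*(-42 + O)*(K + O) (W(O, K) = -4*(O - 42)*(K + O) = -4*(-42 + O)*(K + O))
w = 299 (w = 7/4 + (7² + 1140)/4 = 7/4 + (49 + 1140)/4 = 7/4 + (¼)*1189 = 7/4 + 1189/4 = 299)
F = -9647 (F = (-4*1² + 168*(-58) + 168*1 - 4*(-58)*1) - 1*299 = (-4*1 - 9744 + 168 + 232) - 299 = (-4 - 9744 + 168 + 232) - 299 = -9348 - 299 = -9647)
-F = -1*(-9647) = 9647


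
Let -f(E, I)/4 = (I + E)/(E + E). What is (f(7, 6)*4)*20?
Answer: -2080/7 ≈ -297.14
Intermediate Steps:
f(E, I) = -2*(E + I)/E (f(E, I) = -4*(I + E)/(E + E) = -4*(E + I)/(2*E) = -4*(E + I)*1/(2*E) = -2*(E + I)/E)
(f(7, 6)*4)*20 = ((-2 - 2*6/7)*4)*20 = ((-2 - 2*6*⅐)*4)*20 = ((-2 - 12/7)*4)*20 = -26/7*4*20 = -104/7*20 = -2080/7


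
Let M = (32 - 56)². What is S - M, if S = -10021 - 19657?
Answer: -30254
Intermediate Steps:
S = -29678
M = 576 (M = (-24)² = 576)
S - M = -29678 - 1*576 = -29678 - 576 = -30254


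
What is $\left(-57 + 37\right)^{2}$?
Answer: $400$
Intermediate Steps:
$\left(-57 + 37\right)^{2} = \left(-20\right)^{2} = 400$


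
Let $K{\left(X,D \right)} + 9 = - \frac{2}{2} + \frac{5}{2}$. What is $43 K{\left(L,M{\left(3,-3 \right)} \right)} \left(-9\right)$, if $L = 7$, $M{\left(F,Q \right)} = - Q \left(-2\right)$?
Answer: $\frac{5805}{2} \approx 2902.5$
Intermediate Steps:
$M{\left(F,Q \right)} = 2 Q$
$K{\left(X,D \right)} = - \frac{15}{2}$ ($K{\left(X,D \right)} = -9 + \left(- \frac{2}{2} + \frac{5}{2}\right) = -9 + \left(\left(-2\right) \frac{1}{2} + 5 \cdot \frac{1}{2}\right) = -9 + \left(-1 + \frac{5}{2}\right) = -9 + \frac{3}{2} = - \frac{15}{2}$)
$43 K{\left(L,M{\left(3,-3 \right)} \right)} \left(-9\right) = 43 \left(- \frac{15}{2}\right) \left(-9\right) = \left(- \frac{645}{2}\right) \left(-9\right) = \frac{5805}{2}$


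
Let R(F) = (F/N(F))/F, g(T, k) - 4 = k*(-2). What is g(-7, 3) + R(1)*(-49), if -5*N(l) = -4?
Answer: -253/4 ≈ -63.250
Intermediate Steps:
g(T, k) = 4 - 2*k (g(T, k) = 4 + k*(-2) = 4 - 2*k)
N(l) = 4/5 (N(l) = -1/5*(-4) = 4/5)
R(F) = 5/4 (R(F) = (F/(4/5))/F = (F*(5/4))/F = (5*F/4)/F = 5/4)
g(-7, 3) + R(1)*(-49) = (4 - 2*3) + (5/4)*(-49) = (4 - 6) - 245/4 = -2 - 245/4 = -253/4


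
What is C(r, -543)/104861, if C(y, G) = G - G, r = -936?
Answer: 0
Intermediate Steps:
C(y, G) = 0
C(r, -543)/104861 = 0/104861 = 0*(1/104861) = 0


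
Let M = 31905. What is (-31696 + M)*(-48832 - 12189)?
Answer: -12753389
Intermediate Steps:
(-31696 + M)*(-48832 - 12189) = (-31696 + 31905)*(-48832 - 12189) = 209*(-61021) = -12753389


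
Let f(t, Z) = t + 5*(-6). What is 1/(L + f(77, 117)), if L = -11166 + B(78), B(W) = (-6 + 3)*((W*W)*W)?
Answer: -1/1434775 ≈ -6.9697e-7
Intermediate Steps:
B(W) = -3*W**3 (B(W) = -3*W**2*W = -3*W**3)
f(t, Z) = -30 + t (f(t, Z) = t - 30 = -30 + t)
L = -1434822 (L = -11166 - 3*78**3 = -11166 - 3*474552 = -11166 - 1423656 = -1434822)
1/(L + f(77, 117)) = 1/(-1434822 + (-30 + 77)) = 1/(-1434822 + 47) = 1/(-1434775) = -1/1434775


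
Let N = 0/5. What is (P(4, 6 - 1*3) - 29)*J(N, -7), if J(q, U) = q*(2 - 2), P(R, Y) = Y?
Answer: 0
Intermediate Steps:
N = 0 (N = 0*(⅕) = 0)
J(q, U) = 0 (J(q, U) = q*0 = 0)
(P(4, 6 - 1*3) - 29)*J(N, -7) = ((6 - 1*3) - 29)*0 = ((6 - 3) - 29)*0 = (3 - 29)*0 = -26*0 = 0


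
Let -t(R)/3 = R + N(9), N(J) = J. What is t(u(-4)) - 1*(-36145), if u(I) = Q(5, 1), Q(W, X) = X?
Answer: 36115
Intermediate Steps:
u(I) = 1
t(R) = -27 - 3*R (t(R) = -3*(R + 9) = -3*(9 + R) = -27 - 3*R)
t(u(-4)) - 1*(-36145) = (-27 - 3*1) - 1*(-36145) = (-27 - 3) + 36145 = -30 + 36145 = 36115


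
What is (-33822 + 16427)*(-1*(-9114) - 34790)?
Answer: 446634020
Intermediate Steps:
(-33822 + 16427)*(-1*(-9114) - 34790) = -17395*(9114 - 34790) = -17395*(-25676) = 446634020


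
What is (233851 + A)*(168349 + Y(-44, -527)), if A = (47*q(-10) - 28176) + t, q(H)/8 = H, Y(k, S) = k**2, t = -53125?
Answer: 25336705150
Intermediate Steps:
q(H) = 8*H
A = -85061 (A = (47*(8*(-10)) - 28176) - 53125 = (47*(-80) - 28176) - 53125 = (-3760 - 28176) - 53125 = -31936 - 53125 = -85061)
(233851 + A)*(168349 + Y(-44, -527)) = (233851 - 85061)*(168349 + (-44)**2) = 148790*(168349 + 1936) = 148790*170285 = 25336705150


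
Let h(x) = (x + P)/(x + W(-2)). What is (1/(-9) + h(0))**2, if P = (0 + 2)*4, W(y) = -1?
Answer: 5329/81 ≈ 65.790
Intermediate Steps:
P = 8 (P = 2*4 = 8)
h(x) = (8 + x)/(-1 + x) (h(x) = (x + 8)/(x - 1) = (8 + x)/(-1 + x))
(1/(-9) + h(0))**2 = (1/(-9) + (8 + 0)/(-1 + 0))**2 = (-1/9 + 8/(-1))**2 = (-1/9 - 1*8)**2 = (-1/9 - 8)**2 = (-73/9)**2 = 5329/81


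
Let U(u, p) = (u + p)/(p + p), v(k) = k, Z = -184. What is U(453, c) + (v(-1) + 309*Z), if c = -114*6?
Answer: -25926715/456 ≈ -56857.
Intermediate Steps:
c = -684
U(u, p) = (p + u)/(2*p) (U(u, p) = (p + u)/((2*p)) = (p + u)*(1/(2*p)) = (p + u)/(2*p))
U(453, c) + (v(-1) + 309*Z) = (1/2)*(-684 + 453)/(-684) + (-1 + 309*(-184)) = (1/2)*(-1/684)*(-231) + (-1 - 56856) = 77/456 - 56857 = -25926715/456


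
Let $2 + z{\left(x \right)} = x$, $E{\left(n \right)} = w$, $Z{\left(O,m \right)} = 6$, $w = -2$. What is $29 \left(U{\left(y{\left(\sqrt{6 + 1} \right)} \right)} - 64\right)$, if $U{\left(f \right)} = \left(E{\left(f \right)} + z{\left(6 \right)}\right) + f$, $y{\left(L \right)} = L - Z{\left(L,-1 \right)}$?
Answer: $-1972 + 29 \sqrt{7} \approx -1895.3$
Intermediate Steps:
$E{\left(n \right)} = -2$
$z{\left(x \right)} = -2 + x$
$y{\left(L \right)} = -6 + L$ ($y{\left(L \right)} = L - 6 = -6 + L$)
$U{\left(f \right)} = 2 + f$ ($U{\left(f \right)} = \left(-2 + \left(-2 + 6\right)\right) + f = \left(-2 + 4\right) + f = 2 + f$)
$29 \left(U{\left(y{\left(\sqrt{6 + 1} \right)} \right)} - 64\right) = 29 \left(\left(2 - \left(6 - \sqrt{6 + 1}\right)\right) - 64\right) = 29 \left(\left(2 - \left(6 - \sqrt{7}\right)\right) - 64\right) = 29 \left(\left(-4 + \sqrt{7}\right) - 64\right) = 29 \left(-68 + \sqrt{7}\right) = -1972 + 29 \sqrt{7}$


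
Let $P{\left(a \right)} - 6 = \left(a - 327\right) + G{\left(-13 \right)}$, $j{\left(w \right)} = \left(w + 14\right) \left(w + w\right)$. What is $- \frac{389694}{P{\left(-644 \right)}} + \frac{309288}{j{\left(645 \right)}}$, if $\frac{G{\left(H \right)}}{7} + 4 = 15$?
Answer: $\frac{9209928169}{20969380} \approx 439.21$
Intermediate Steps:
$G{\left(H \right)} = 77$ ($G{\left(H \right)} = -28 + 7 \cdot 15 = -28 + 105 = 77$)
$j{\left(w \right)} = 2 w \left(14 + w\right)$ ($j{\left(w \right)} = \left(14 + w\right) 2 w = 2 w \left(14 + w\right)$)
$P{\left(a \right)} = -244 + a$ ($P{\left(a \right)} = 6 + \left(\left(a - 327\right) + 77\right) = 6 + \left(\left(-327 + a\right) + 77\right) = 6 + \left(-250 + a\right) = -244 + a$)
$- \frac{389694}{P{\left(-644 \right)}} + \frac{309288}{j{\left(645 \right)}} = - \frac{389694}{-244 - 644} + \frac{309288}{2 \cdot 645 \left(14 + 645\right)} = - \frac{389694}{-888} + \frac{309288}{2 \cdot 645 \cdot 659} = \left(-389694\right) \left(- \frac{1}{888}\right) + \frac{309288}{850110} = \frac{64949}{148} + 309288 \cdot \frac{1}{850110} = \frac{64949}{148} + \frac{51548}{141685} = \frac{9209928169}{20969380}$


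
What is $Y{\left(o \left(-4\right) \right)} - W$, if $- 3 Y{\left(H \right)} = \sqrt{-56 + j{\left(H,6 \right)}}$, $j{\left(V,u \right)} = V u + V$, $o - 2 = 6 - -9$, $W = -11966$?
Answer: $11966 - \frac{2 i \sqrt{133}}{3} \approx 11966.0 - 7.6884 i$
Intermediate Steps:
$o = 17$ ($o = 2 + \left(6 - -9\right) = 2 + \left(6 + 9\right) = 2 + 15 = 17$)
$j{\left(V,u \right)} = V + V u$
$Y{\left(H \right)} = - \frac{\sqrt{-56 + 7 H}}{3}$ ($Y{\left(H \right)} = - \frac{\sqrt{-56 + H \left(1 + 6\right)}}{3} = - \frac{\sqrt{-56 + H 7}}{3} = - \frac{\sqrt{-56 + 7 H}}{3}$)
$Y{\left(o \left(-4\right) \right)} - W = - \frac{\sqrt{-56 + 7 \cdot 17 \left(-4\right)}}{3} - -11966 = - \frac{\sqrt{-56 + 7 \left(-68\right)}}{3} + 11966 = - \frac{\sqrt{-56 - 476}}{3} + 11966 = - \frac{\sqrt{-532}}{3} + 11966 = - \frac{2 i \sqrt{133}}{3} + 11966 = 11966 - \frac{2 i \sqrt{133}}{3}$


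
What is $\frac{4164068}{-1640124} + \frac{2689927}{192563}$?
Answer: $\frac{902492101166}{78956799453} \approx 11.43$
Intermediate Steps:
$\frac{4164068}{-1640124} + \frac{2689927}{192563} = 4164068 \left(- \frac{1}{1640124}\right) + 2689927 \cdot \frac{1}{192563} = - \frac{1041017}{410031} + \frac{2689927}{192563} = \frac{902492101166}{78956799453}$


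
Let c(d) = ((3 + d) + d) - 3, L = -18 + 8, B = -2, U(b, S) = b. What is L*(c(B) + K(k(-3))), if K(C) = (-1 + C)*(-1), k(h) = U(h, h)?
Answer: 0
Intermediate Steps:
k(h) = h
K(C) = 1 - C
L = -10
c(d) = 2*d (c(d) = (3 + 2*d) - 3 = 2*d)
L*(c(B) + K(k(-3))) = -10*(2*(-2) + (1 - 1*(-3))) = -10*(-4 + (1 + 3)) = -10*(-4 + 4) = -10*0 = 0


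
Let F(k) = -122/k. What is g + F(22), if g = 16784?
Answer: 184563/11 ≈ 16778.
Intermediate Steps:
g + F(22) = 16784 - 122/22 = 16784 - 122*1/22 = 16784 - 61/11 = 184563/11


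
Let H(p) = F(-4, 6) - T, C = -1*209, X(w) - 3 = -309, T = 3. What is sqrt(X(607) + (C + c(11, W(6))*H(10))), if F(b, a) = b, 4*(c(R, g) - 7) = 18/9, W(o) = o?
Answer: I*sqrt(2270)/2 ≈ 23.822*I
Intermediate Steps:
c(R, g) = 15/2 (c(R, g) = 7 + (18/9)/4 = 7 + (18*(1/9))/4 = 7 + (1/4)*2 = 7 + 1/2 = 15/2)
X(w) = -306 (X(w) = 3 - 309 = -306)
C = -209
H(p) = -7 (H(p) = -4 - 1*3 = -4 - 3 = -7)
sqrt(X(607) + (C + c(11, W(6))*H(10))) = sqrt(-306 + (-209 + (15/2)*(-7))) = sqrt(-306 + (-209 - 105/2)) = sqrt(-306 - 523/2) = sqrt(-1135/2) = I*sqrt(2270)/2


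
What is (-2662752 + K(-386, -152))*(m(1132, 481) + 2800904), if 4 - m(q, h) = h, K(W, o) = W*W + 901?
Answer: -7037066989085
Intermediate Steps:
K(W, o) = 901 + W**2 (K(W, o) = W**2 + 901 = 901 + W**2)
m(q, h) = 4 - h
(-2662752 + K(-386, -152))*(m(1132, 481) + 2800904) = (-2662752 + (901 + (-386)**2))*((4 - 1*481) + 2800904) = (-2662752 + (901 + 148996))*((4 - 481) + 2800904) = (-2662752 + 149897)*(-477 + 2800904) = -2512855*2800427 = -7037066989085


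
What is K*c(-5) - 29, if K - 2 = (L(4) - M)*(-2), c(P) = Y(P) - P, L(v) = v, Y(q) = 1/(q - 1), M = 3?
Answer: -29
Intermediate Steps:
Y(q) = 1/(-1 + q)
c(P) = 1/(-1 + P) - P
K = 0 (K = 2 + (4 - 1*3)*(-2) = 2 + (4 - 3)*(-2) = 2 + 1*(-2) = 2 - 2 = 0)
K*c(-5) - 29 = 0*((1 - 1*(-5)*(-1 - 5))/(-1 - 5)) - 29 = 0*((1 - 1*(-5)*(-6))/(-6)) - 29 = 0*(-(1 - 30)/6) - 29 = 0*(-⅙*(-29)) - 29 = 0*(29/6) - 29 = 0 - 29 = -29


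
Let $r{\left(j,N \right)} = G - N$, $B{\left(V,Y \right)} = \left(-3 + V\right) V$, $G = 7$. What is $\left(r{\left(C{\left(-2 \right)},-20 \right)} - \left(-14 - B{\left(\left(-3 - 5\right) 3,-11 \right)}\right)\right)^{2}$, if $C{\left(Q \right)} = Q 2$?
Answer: $474721$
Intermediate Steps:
$C{\left(Q \right)} = 2 Q$
$B{\left(V,Y \right)} = V \left(-3 + V\right)$
$r{\left(j,N \right)} = 7 - N$
$\left(r{\left(C{\left(-2 \right)},-20 \right)} - \left(-14 - B{\left(\left(-3 - 5\right) 3,-11 \right)}\right)\right)^{2} = \left(\left(7 - -20\right) - \left(-14 - \left(-3 - 5\right) 3 \left(-3 + \left(-3 - 5\right) 3\right)\right)\right)^{2} = \left(\left(7 + 20\right) - \left(-14 - \left(-8\right) 3 \left(-3 - 24\right)\right)\right)^{2} = \left(27 - \left(-14 + 24 \left(-3 - 24\right)\right)\right)^{2} = \left(27 + \left(\left(80 - -648\right) - 66\right)\right)^{2} = \left(27 + \left(\left(80 + 648\right) - 66\right)\right)^{2} = \left(27 + \left(728 - 66\right)\right)^{2} = \left(27 + 662\right)^{2} = 689^{2} = 474721$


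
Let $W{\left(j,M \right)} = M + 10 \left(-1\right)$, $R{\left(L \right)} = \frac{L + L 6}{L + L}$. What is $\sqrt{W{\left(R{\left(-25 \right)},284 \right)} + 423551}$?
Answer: $5 \sqrt{16953} \approx 651.02$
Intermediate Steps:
$R{\left(L \right)} = \frac{7}{2}$ ($R{\left(L \right)} = \frac{L + 6 L}{2 L} = 7 L \frac{1}{2 L} = \frac{7}{2}$)
$W{\left(j,M \right)} = -10 + M$ ($W{\left(j,M \right)} = M - 10 = -10 + M$)
$\sqrt{W{\left(R{\left(-25 \right)},284 \right)} + 423551} = \sqrt{\left(-10 + 284\right) + 423551} = \sqrt{274 + 423551} = \sqrt{423825} = 5 \sqrt{16953}$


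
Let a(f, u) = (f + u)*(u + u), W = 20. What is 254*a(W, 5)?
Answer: 63500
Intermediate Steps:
a(f, u) = 2*u*(f + u) (a(f, u) = (f + u)*(2*u) = 2*u*(f + u))
254*a(W, 5) = 254*(2*5*(20 + 5)) = 254*(2*5*25) = 254*250 = 63500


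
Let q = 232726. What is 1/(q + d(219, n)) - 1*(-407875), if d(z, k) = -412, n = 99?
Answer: 94755072751/232314 ≈ 4.0788e+5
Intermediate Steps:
1/(q + d(219, n)) - 1*(-407875) = 1/(232726 - 412) - 1*(-407875) = 1/232314 + 407875 = 94755072751/232314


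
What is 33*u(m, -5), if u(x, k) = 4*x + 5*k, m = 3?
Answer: -429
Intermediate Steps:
33*u(m, -5) = 33*(4*3 + 5*(-5)) = 33*(12 - 25) = 33*(-13) = -429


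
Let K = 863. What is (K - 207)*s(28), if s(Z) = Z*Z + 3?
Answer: 516272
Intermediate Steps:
s(Z) = 3 + Z**2 (s(Z) = Z**2 + 3 = 3 + Z**2)
(K - 207)*s(28) = (863 - 207)*(3 + 28**2) = 656*(3 + 784) = 656*787 = 516272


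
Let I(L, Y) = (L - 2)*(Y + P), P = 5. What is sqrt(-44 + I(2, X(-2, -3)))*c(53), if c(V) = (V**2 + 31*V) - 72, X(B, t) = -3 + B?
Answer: 8760*I*sqrt(11) ≈ 29054.0*I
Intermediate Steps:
c(V) = -72 + V**2 + 31*V
I(L, Y) = (-2 + L)*(5 + Y) (I(L, Y) = (L - 2)*(Y + 5) = (-2 + L)*(5 + Y))
sqrt(-44 + I(2, X(-2, -3)))*c(53) = sqrt(-44 + (-10 - 2*(-3 - 2) + 5*2 + 2*(-3 - 2)))*(-72 + 53**2 + 31*53) = sqrt(-44 + (-10 - 2*(-5) + 10 + 2*(-5)))*(-72 + 2809 + 1643) = sqrt(-44 + (-10 + 10 + 10 - 10))*4380 = sqrt(-44 + 0)*4380 = sqrt(-44)*4380 = (2*I*sqrt(11))*4380 = 8760*I*sqrt(11)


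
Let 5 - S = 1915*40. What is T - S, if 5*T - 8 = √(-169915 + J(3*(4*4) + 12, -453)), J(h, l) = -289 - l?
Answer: 382983/5 + I*√169751/5 ≈ 76597.0 + 82.402*I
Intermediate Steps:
T = 8/5 + I*√169751/5 (T = 8/5 + √(-169915 + (-289 - 1*(-453)))/5 = 8/5 + √(-169915 + (-289 + 453))/5 = 8/5 + √(-169915 + 164)/5 = 8/5 + √(-169751)/5 = 8/5 + (I*√169751)/5 = 8/5 + I*√169751/5 ≈ 1.6 + 82.402*I)
S = -76595 (S = 5 - 1915*40 = 5 - 1*76600 = 5 - 76600 = -76595)
T - S = (8/5 + I*√169751/5) - 1*(-76595) = (8/5 + I*√169751/5) + 76595 = 382983/5 + I*√169751/5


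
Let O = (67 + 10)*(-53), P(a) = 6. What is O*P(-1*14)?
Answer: -24486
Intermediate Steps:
O = -4081 (O = 77*(-53) = -4081)
O*P(-1*14) = -4081*6 = -24486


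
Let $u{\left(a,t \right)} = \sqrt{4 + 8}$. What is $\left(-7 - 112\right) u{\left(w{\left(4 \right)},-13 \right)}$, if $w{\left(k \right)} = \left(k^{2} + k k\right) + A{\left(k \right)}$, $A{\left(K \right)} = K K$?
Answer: $- 238 \sqrt{3} \approx -412.23$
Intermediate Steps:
$A{\left(K \right)} = K^{2}$
$w{\left(k \right)} = 3 k^{2}$ ($w{\left(k \right)} = \left(k^{2} + k k\right) + k^{2} = \left(k^{2} + k^{2}\right) + k^{2} = 2 k^{2} + k^{2} = 3 k^{2}$)
$u{\left(a,t \right)} = 2 \sqrt{3}$ ($u{\left(a,t \right)} = \sqrt{12} = 2 \sqrt{3}$)
$\left(-7 - 112\right) u{\left(w{\left(4 \right)},-13 \right)} = \left(-7 - 112\right) 2 \sqrt{3} = - 119 \cdot 2 \sqrt{3} = - 238 \sqrt{3}$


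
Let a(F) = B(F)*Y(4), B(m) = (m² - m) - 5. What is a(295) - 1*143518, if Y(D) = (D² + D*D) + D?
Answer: 2978582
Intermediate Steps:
B(m) = -5 + m² - m
Y(D) = D + 2*D² (Y(D) = (D² + D²) + D = 2*D² + D = D + 2*D²)
a(F) = -180 - 36*F + 36*F² (a(F) = (-5 + F² - F)*(4*(1 + 2*4)) = (-5 + F² - F)*(4*(1 + 8)) = (-5 + F² - F)*(4*9) = (-5 + F² - F)*36 = -180 - 36*F + 36*F²)
a(295) - 1*143518 = (-180 - 36*295 + 36*295²) - 1*143518 = (-180 - 10620 + 36*87025) - 143518 = (-180 - 10620 + 3132900) - 143518 = 3122100 - 143518 = 2978582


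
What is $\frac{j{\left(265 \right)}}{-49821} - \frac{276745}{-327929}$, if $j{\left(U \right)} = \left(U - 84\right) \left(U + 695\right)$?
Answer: $- \frac{2056820495}{777988129} \approx -2.6438$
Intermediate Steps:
$j{\left(U \right)} = \left(-84 + U\right) \left(695 + U\right)$ ($j{\left(U \right)} = \left(U - 84\right) \left(695 + U\right) = \left(-84 + U\right) \left(695 + U\right)$)
$\frac{j{\left(265 \right)}}{-49821} - \frac{276745}{-327929} = \frac{-58380 + 265^{2} + 611 \cdot 265}{-49821} - \frac{276745}{-327929} = \left(-58380 + 70225 + 161915\right) \left(- \frac{1}{49821}\right) - - \frac{39535}{46847} = 173760 \left(- \frac{1}{49821}\right) + \frac{39535}{46847} = - \frac{57920}{16607} + \frac{39535}{46847} = - \frac{2056820495}{777988129}$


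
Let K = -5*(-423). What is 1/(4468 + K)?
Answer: 1/6583 ≈ 0.00015191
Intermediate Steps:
K = 2115
1/(4468 + K) = 1/(4468 + 2115) = 1/6583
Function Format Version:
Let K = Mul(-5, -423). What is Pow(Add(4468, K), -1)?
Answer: Rational(1, 6583) ≈ 0.00015191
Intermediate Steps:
K = 2115
Pow(Add(4468, K), -1) = Pow(Add(4468, 2115), -1) = Pow(6583, -1) = Rational(1, 6583)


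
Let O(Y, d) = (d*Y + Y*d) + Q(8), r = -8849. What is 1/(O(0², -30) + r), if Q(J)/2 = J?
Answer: -1/8833 ≈ -0.00011321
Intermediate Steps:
Q(J) = 2*J
O(Y, d) = 16 + 2*Y*d (O(Y, d) = (d*Y + Y*d) + 2*8 = (Y*d + Y*d) + 16 = 2*Y*d + 16 = 16 + 2*Y*d)
1/(O(0², -30) + r) = 1/((16 + 2*0²*(-30)) - 8849) = 1/((16 + 2*0*(-30)) - 8849) = 1/((16 + 0) - 8849) = 1/(16 - 8849) = 1/(-8833) = -1/8833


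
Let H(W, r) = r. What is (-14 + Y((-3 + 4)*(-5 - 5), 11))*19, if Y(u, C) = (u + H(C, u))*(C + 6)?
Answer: -6726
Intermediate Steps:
Y(u, C) = 2*u*(6 + C) (Y(u, C) = (u + u)*(C + 6) = (2*u)*(6 + C) = 2*u*(6 + C))
(-14 + Y((-3 + 4)*(-5 - 5), 11))*19 = (-14 + 2*((-3 + 4)*(-5 - 5))*(6 + 11))*19 = (-14 + 2*(1*(-10))*17)*19 = (-14 + 2*(-10)*17)*19 = (-14 - 340)*19 = -354*19 = -6726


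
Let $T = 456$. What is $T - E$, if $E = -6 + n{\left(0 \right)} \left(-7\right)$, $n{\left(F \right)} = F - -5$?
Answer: $497$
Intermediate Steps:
$n{\left(F \right)} = 5 + F$ ($n{\left(F \right)} = F + 5 = 5 + F$)
$E = -41$ ($E = -6 + \left(5 + 0\right) \left(-7\right) = -6 + 5 \left(-7\right) = -6 - 35 = -41$)
$T - E = 456 - -41 = 456 + 41 = 497$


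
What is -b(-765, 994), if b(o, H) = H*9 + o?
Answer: -8181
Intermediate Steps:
b(o, H) = o + 9*H (b(o, H) = 9*H + o = o + 9*H)
-b(-765, 994) = -(-765 + 9*994) = -(-765 + 8946) = -1*8181 = -8181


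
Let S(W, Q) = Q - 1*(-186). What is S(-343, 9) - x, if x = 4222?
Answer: -4027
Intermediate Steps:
S(W, Q) = 186 + Q (S(W, Q) = Q + 186 = 186 + Q)
S(-343, 9) - x = (186 + 9) - 1*4222 = 195 - 4222 = -4027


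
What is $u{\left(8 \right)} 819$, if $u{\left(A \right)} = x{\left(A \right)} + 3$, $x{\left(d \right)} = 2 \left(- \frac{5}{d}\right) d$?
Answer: $-5733$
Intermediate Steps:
$x{\left(d \right)} = -10$ ($x{\left(d \right)} = - \frac{10}{d} d = -10$)
$u{\left(A \right)} = -7$ ($u{\left(A \right)} = -10 + 3 = -7$)
$u{\left(8 \right)} 819 = \left(-7\right) 819 = -5733$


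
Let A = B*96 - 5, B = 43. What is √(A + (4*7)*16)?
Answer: √4571 ≈ 67.609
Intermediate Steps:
A = 4123 (A = 43*96 - 5 = 4128 - 5 = 4123)
√(A + (4*7)*16) = √(4123 + (4*7)*16) = √(4123 + 28*16) = √(4123 + 448) = √4571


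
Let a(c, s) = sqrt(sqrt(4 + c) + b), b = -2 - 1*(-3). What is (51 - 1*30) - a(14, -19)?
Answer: 21 - sqrt(1 + 3*sqrt(2)) ≈ 18.710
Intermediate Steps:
b = 1 (b = -2 + 3 = 1)
a(c, s) = sqrt(1 + sqrt(4 + c)) (a(c, s) = sqrt(sqrt(4 + c) + 1) = sqrt(1 + sqrt(4 + c)))
(51 - 1*30) - a(14, -19) = (51 - 1*30) - sqrt(1 + sqrt(4 + 14)) = (51 - 30) - sqrt(1 + sqrt(18)) = 21 - sqrt(1 + 3*sqrt(2))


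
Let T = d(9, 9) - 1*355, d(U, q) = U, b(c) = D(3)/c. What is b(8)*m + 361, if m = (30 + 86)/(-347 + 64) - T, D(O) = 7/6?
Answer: 2794219/6792 ≈ 411.40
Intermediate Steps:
D(O) = 7/6 (D(O) = 7*(⅙) = 7/6)
b(c) = 7/(6*c)
T = -346 (T = 9 - 1*355 = 9 - 355 = -346)
m = 97802/283 (m = (30 + 86)/(-347 + 64) - 1*(-346) = 116/(-283) + 346 = 116*(-1/283) + 346 = -116/283 + 346 = 97802/283 ≈ 345.59)
b(8)*m + 361 = ((7/6)/8)*(97802/283) + 361 = ((7/6)*(⅛))*(97802/283) + 361 = (7/48)*(97802/283) + 361 = 342307/6792 + 361 = 2794219/6792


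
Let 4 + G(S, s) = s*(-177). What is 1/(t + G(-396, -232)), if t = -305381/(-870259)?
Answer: 870259/35733139921 ≈ 2.4354e-5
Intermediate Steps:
G(S, s) = -4 - 177*s (G(S, s) = -4 + s*(-177) = -4 - 177*s)
t = 305381/870259 (t = -305381*(-1/870259) = 305381/870259 ≈ 0.35091)
1/(t + G(-396, -232)) = 1/(305381/870259 + (-4 - 177*(-232))) = 1/(305381/870259 + (-4 + 41064)) = 1/(305381/870259 + 41060) = 1/(35733139921/870259) = 870259/35733139921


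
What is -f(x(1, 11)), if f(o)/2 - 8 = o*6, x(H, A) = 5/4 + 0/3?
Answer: -31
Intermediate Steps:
x(H, A) = 5/4 (x(H, A) = 5*(1/4) + 0*(1/3) = 5/4 + 0 = 5/4)
f(o) = 16 + 12*o (f(o) = 16 + 2*(o*6) = 16 + 2*(6*o) = 16 + 12*o)
-f(x(1, 11)) = -(16 + 12*(5/4)) = -(16 + 15) = -1*31 = -31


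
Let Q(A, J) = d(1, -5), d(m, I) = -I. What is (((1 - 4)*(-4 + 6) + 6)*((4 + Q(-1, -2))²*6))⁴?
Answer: 0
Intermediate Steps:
Q(A, J) = 5 (Q(A, J) = -1*(-5) = 5)
(((1 - 4)*(-4 + 6) + 6)*((4 + Q(-1, -2))²*6))⁴ = (((1 - 4)*(-4 + 6) + 6)*((4 + 5)²*6))⁴ = ((-3*2 + 6)*(9²*6))⁴ = ((-6 + 6)*(81*6))⁴ = (0*486)⁴ = 0⁴ = 0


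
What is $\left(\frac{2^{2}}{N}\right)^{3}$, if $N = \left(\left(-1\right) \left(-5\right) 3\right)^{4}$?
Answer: $\frac{64}{129746337890625} \approx 4.9327 \cdot 10^{-13}$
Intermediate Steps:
$N = 50625$ ($N = \left(5 \cdot 3\right)^{4} = 15^{4} = 50625$)
$\left(\frac{2^{2}}{N}\right)^{3} = \left(\frac{2^{2}}{50625}\right)^{3} = \left(4 \cdot \frac{1}{50625}\right)^{3} = \left(\frac{4}{50625}\right)^{3} = \frac{64}{129746337890625}$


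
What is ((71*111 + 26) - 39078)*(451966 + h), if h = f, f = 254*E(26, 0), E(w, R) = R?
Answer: -14088232186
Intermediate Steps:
f = 0 (f = 254*0 = 0)
h = 0
((71*111 + 26) - 39078)*(451966 + h) = ((71*111 + 26) - 39078)*(451966 + 0) = ((7881 + 26) - 39078)*451966 = (7907 - 39078)*451966 = -31171*451966 = -14088232186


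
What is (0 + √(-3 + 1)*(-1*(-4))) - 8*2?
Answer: -16 + 4*I*√2 ≈ -16.0 + 5.6569*I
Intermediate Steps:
(0 + √(-3 + 1)*(-1*(-4))) - 8*2 = (0 + √(-2)*4) - 16 = (0 + (I*√2)*4) - 16 = (0 + 4*I*√2) - 16 = 4*I*√2 - 16 = -16 + 4*I*√2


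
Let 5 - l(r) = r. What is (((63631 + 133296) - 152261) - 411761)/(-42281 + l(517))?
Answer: 367095/42793 ≈ 8.5784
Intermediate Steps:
l(r) = 5 - r
(((63631 + 133296) - 152261) - 411761)/(-42281 + l(517)) = (((63631 + 133296) - 152261) - 411761)/(-42281 + (5 - 1*517)) = ((196927 - 152261) - 411761)/(-42281 + (5 - 517)) = (44666 - 411761)/(-42281 - 512) = -367095/(-42793) = -367095*(-1/42793) = 367095/42793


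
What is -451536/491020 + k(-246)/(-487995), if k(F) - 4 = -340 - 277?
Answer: -11002315753/11980765245 ≈ -0.91833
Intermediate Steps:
k(F) = -613 (k(F) = 4 + (-340 - 277) = 4 - 617 = -613)
-451536/491020 + k(-246)/(-487995) = -451536/491020 - 613/(-487995) = -451536*1/491020 - 613*(-1/487995) = -112884/122755 + 613/487995 = -11002315753/11980765245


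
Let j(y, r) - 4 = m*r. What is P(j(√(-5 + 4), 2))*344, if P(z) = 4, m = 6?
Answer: 1376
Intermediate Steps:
j(y, r) = 4 + 6*r
P(j(√(-5 + 4), 2))*344 = 4*344 = 1376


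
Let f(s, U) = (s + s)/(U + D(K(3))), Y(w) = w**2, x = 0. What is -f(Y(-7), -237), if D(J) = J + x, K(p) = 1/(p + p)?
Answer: 12/29 ≈ 0.41379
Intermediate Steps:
K(p) = 1/(2*p)
D(J) = J (D(J) = J + 0 = J)
f(s, U) = 2*s/(1/6 + U) (f(s, U) = (s + s)/(U + (1/2)/3) = (2*s)/(U + (1/2)*(1/3)) = (2*s)/(U + 1/6) = (2*s)/(1/6 + U) = 2*s/(1/6 + U))
-f(Y(-7), -237) = -12*(-7)**2/(1 + 6*(-237)) = -12*49/(1 - 1422) = -12*49/(-1421) = -12*49*(-1)/1421 = -1*(-12/29) = 12/29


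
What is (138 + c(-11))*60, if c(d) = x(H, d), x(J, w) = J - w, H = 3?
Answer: 9120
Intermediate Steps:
c(d) = 3 - d
(138 + c(-11))*60 = (138 + (3 - 1*(-11)))*60 = (138 + (3 + 11))*60 = (138 + 14)*60 = 152*60 = 9120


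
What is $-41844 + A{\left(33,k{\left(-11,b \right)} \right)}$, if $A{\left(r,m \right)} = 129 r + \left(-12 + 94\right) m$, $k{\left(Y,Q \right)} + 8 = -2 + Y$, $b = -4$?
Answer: $-39309$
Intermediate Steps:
$k{\left(Y,Q \right)} = -10 + Y$ ($k{\left(Y,Q \right)} = -8 + \left(-2 + Y\right) = -10 + Y$)
$A{\left(r,m \right)} = 82 m + 129 r$ ($A{\left(r,m \right)} = 129 r + 82 m = 82 m + 129 r$)
$-41844 + A{\left(33,k{\left(-11,b \right)} \right)} = -41844 + \left(82 \left(-10 - 11\right) + 129 \cdot 33\right) = -41844 + \left(82 \left(-21\right) + 4257\right) = -41844 + \left(-1722 + 4257\right) = -41844 + 2535 = -39309$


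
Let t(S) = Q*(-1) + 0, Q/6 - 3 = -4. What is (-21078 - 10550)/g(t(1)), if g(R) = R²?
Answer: -7907/9 ≈ -878.56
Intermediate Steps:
Q = -6 (Q = 18 + 6*(-4) = 18 - 24 = -6)
t(S) = 6 (t(S) = -6*(-1) + 0 = 6 + 0 = 6)
(-21078 - 10550)/g(t(1)) = (-21078 - 10550)/(6²) = -31628/36 = -31628*1/36 = -7907/9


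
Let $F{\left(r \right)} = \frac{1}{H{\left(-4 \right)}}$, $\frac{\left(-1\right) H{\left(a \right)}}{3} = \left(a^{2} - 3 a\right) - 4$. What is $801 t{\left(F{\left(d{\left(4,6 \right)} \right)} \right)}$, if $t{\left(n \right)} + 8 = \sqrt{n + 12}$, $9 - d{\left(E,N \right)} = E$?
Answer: $-6408 + \frac{267 \sqrt{1726}}{4} \approx -3634.9$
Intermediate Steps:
$d{\left(E,N \right)} = 9 - E$
$H{\left(a \right)} = 12 - 3 a^{2} + 9 a$ ($H{\left(a \right)} = - 3 \left(\left(a^{2} - 3 a\right) - 4\right) = - 3 \left(-4 + a^{2} - 3 a\right) = 12 - 3 a^{2} + 9 a$)
$F{\left(r \right)} = - \frac{1}{72}$ ($F{\left(r \right)} = \frac{1}{12 - 3 \left(-4\right)^{2} + 9 \left(-4\right)} = \frac{1}{12 - 48 - 36} = \frac{1}{-72} = - \frac{1}{72}$)
$t{\left(n \right)} = -8 + \sqrt{12 + n}$ ($t{\left(n \right)} = -8 + \sqrt{n + 12} = -8 + \sqrt{12 + n}$)
$801 t{\left(F{\left(d{\left(4,6 \right)} \right)} \right)} = 801 \left(-8 + \sqrt{12 - \frac{1}{72}}\right) = 801 \left(-8 + \sqrt{\frac{863}{72}}\right) = 801 \left(-8 + \frac{\sqrt{1726}}{12}\right) = -6408 + \frac{267 \sqrt{1726}}{4}$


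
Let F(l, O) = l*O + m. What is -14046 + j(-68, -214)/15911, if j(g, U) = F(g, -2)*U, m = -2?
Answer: -223514582/15911 ≈ -14048.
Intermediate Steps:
F(l, O) = -2 + O*l (F(l, O) = l*O - 2 = O*l - 2 = -2 + O*l)
j(g, U) = U*(-2 - 2*g) (j(g, U) = (-2 - 2*g)*U = U*(-2 - 2*g))
-14046 + j(-68, -214)/15911 = -14046 - 2*(-214)*(1 - 68)/15911 = -14046 - 2*(-214)*(-67)*(1/15911) = -14046 - 28676*1/15911 = -14046 - 28676/15911 = -223514582/15911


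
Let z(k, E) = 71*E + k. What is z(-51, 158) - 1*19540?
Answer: -8373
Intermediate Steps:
z(k, E) = k + 71*E
z(-51, 158) - 1*19540 = (-51 + 71*158) - 1*19540 = (-51 + 11218) - 19540 = 11167 - 19540 = -8373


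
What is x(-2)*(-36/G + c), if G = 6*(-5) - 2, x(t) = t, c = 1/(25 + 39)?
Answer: -73/32 ≈ -2.2813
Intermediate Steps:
c = 1/64 ≈ 0.015625
G = -32 (G = -30 - 2 = -32)
x(-2)*(-36/G + c) = -2*(-36/(-32) + 1/64) = -2*(-36*(-1/32) + 1/64) = -2*(9/8 + 1/64) = -2*73/64 = -73/32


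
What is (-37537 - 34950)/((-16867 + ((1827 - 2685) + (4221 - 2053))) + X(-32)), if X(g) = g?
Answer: 72487/15589 ≈ 4.6499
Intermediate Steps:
(-37537 - 34950)/((-16867 + ((1827 - 2685) + (4221 - 2053))) + X(-32)) = (-37537 - 34950)/((-16867 + ((1827 - 2685) + (4221 - 2053))) - 32) = -72487/((-16867 + (-858 + 2168)) - 32) = -72487/((-16867 + 1310) - 32) = -72487/(-15557 - 32) = -72487/(-15589) = -72487*(-1/15589) = 72487/15589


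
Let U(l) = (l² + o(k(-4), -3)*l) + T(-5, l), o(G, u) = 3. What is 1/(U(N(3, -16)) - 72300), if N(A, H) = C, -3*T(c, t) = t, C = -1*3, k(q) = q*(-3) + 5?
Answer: -1/72299 ≈ -1.3831e-5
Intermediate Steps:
k(q) = 5 - 3*q (k(q) = -3*q + 5 = 5 - 3*q)
C = -3
T(c, t) = -t/3
N(A, H) = -3
U(l) = l² + 8*l/3 (U(l) = (l² + 3*l) - l/3 = l² + 8*l/3)
1/(U(N(3, -16)) - 72300) = 1/((⅓)*(-3)*(8 + 3*(-3)) - 72300) = 1/((⅓)*(-3)*(8 - 9) - 72300) = 1/((⅓)*(-3)*(-1) - 72300) = 1/(1 - 72300) = 1/(-72299) = -1/72299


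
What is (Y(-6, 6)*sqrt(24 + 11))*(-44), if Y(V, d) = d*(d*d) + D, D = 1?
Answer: -9548*sqrt(35) ≈ -56487.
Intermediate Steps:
Y(V, d) = 1 + d**3 (Y(V, d) = d*(d*d) + 1 = d*d**2 + 1 = d**3 + 1 = 1 + d**3)
(Y(-6, 6)*sqrt(24 + 11))*(-44) = ((1 + 6**3)*sqrt(24 + 11))*(-44) = ((1 + 216)*sqrt(35))*(-44) = (217*sqrt(35))*(-44) = -9548*sqrt(35)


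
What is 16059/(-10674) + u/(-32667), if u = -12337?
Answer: -43657135/38743062 ≈ -1.1268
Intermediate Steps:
16059/(-10674) + u/(-32667) = 16059/(-10674) - 12337/(-32667) = 16059*(-1/10674) - 12337*(-1/32667) = -5353/3558 + 12337/32667 = -43657135/38743062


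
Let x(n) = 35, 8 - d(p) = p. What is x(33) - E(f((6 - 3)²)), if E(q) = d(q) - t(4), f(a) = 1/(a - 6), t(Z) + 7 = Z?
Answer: 73/3 ≈ 24.333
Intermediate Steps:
t(Z) = -7 + Z
d(p) = 8 - p
f(a) = 1/(-6 + a)
E(q) = 11 - q (E(q) = (8 - q) - (-7 + 4) = (8 - q) - 1*(-3) = (8 - q) + 3 = 11 - q)
x(33) - E(f((6 - 3)²)) = 35 - (11 - 1/(-6 + (6 - 3)²)) = 35 - (11 - 1/(-6 + 3²)) = 35 - (11 - 1/(-6 + 9)) = 35 - (11 - 1/3) = 35 - (11 - 1*⅓) = 35 - (11 - ⅓) = 35 - 1*32/3 = 35 - 32/3 = 73/3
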